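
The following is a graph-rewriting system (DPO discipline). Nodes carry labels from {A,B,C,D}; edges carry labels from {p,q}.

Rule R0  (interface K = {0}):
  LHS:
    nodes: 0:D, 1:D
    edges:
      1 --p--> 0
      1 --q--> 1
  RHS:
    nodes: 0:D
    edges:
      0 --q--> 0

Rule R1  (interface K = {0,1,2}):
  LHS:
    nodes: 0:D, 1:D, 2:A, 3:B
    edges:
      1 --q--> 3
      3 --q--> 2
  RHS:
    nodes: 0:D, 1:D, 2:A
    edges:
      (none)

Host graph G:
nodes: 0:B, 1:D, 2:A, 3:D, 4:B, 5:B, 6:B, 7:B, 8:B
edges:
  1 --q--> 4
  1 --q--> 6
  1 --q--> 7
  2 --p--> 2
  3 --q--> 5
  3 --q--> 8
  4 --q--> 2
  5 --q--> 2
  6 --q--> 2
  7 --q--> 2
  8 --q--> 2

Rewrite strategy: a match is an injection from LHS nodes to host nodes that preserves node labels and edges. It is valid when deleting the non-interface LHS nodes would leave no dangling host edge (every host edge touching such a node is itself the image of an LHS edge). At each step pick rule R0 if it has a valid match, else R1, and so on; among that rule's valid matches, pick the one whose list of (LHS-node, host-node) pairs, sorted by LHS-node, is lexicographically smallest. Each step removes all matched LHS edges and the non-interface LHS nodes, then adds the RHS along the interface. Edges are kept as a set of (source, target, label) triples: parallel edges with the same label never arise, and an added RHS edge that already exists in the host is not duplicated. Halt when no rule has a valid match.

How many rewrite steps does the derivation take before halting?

start.  V:9 E:11  edges: 1-q->4 1-q->6 1-q->7 2-p->2 3-q->5 3-q->8 4-q->2 5-q->2 6-q->2 7-q->2 8-q->2
1. fire R1 via {0↦1, 1↦3, 2↦2, 3↦5}  →  V:8 E:9  edges: 1-q->4 1-q->6 1-q->7 2-p->2 3-q->8 4-q->2 6-q->2 7-q->2 8-q->2
2. fire R1 via {0↦1, 1↦3, 2↦2, 3↦8}  →  V:7 E:7  edges: 1-q->4 1-q->6 1-q->7 2-p->2 4-q->2 6-q->2 7-q->2
3. fire R1 via {0↦3, 1↦1, 2↦2, 3↦4}  →  V:6 E:5  edges: 1-q->6 1-q->7 2-p->2 6-q->2 7-q->2
4. fire R1 via {0↦3, 1↦1, 2↦2, 3↦6}  →  V:5 E:3  edges: 1-q->7 2-p->2 7-q->2
5. fire R1 via {0↦3, 1↦1, 2↦2, 3↦7}  →  V:4 E:1  edges: 2-p->2
normal form: no rule applies after step 5

Answer: 5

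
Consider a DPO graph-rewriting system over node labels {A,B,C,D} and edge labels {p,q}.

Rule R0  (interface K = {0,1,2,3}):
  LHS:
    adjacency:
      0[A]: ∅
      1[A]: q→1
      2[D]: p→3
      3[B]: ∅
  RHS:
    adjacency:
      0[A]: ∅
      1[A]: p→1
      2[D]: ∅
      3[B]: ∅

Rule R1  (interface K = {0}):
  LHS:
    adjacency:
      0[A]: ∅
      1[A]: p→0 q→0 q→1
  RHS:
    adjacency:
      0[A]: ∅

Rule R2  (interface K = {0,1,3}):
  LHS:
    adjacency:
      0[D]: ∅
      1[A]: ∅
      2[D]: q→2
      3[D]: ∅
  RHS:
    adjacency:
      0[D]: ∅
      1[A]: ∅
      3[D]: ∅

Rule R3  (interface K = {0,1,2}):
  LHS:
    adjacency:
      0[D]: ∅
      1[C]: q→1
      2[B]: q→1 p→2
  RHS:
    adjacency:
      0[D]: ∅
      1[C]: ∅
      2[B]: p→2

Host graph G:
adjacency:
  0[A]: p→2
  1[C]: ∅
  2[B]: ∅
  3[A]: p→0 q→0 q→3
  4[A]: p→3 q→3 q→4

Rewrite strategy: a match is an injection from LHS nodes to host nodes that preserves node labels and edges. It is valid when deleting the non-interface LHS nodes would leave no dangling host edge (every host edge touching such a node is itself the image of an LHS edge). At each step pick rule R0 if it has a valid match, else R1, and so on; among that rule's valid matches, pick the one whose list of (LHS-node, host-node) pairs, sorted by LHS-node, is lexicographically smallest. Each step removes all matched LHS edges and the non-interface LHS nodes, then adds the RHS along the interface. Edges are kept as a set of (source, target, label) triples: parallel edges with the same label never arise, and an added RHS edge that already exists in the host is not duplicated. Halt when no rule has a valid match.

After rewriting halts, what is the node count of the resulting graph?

initial: |V|=5 |E|=7  E = 0-p->2 3-p->0 3-q->0 3-q->3 4-p->3 4-q->3 4-q->4
step 1: apply R1 at {0↦3, 1↦4}  → |V|=4 |E|=4  E = 0-p->2 3-p->0 3-q->0 3-q->3
step 2: apply R1 at {0↦0, 1↦3}  → |V|=3 |E|=1  E = 0-p->2
final graph: no rule applies after step 2
NF nodes: {0:A, 1:C, 2:B}

Answer: 3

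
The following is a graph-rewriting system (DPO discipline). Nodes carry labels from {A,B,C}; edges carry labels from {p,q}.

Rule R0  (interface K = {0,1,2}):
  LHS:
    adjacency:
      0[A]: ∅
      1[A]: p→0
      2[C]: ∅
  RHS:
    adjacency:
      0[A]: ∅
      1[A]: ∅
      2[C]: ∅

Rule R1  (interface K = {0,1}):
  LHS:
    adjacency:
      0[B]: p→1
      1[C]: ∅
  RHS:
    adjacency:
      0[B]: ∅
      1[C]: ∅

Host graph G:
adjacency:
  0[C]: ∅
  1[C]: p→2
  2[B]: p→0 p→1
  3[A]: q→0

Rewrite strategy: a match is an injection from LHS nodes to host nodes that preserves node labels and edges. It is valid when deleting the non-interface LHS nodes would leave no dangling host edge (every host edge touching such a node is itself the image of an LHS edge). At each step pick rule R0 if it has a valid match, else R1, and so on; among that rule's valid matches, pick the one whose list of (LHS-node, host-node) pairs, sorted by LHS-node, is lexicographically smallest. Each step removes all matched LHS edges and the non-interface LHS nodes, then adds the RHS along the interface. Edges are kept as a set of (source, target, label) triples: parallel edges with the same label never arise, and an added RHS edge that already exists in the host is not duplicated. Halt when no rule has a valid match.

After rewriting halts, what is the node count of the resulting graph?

start.  V:4 E:4  edges: 1-p->2 2-p->0 2-p->1 3-q->0
1. fire R1 via {0↦2, 1↦0}  →  V:4 E:3  edges: 1-p->2 2-p->1 3-q->0
2. fire R1 via {0↦2, 1↦1}  →  V:4 E:2  edges: 1-p->2 3-q->0
halt: no rule applies after step 2
NF nodes: {0:C, 1:C, 2:B, 3:A}

Answer: 4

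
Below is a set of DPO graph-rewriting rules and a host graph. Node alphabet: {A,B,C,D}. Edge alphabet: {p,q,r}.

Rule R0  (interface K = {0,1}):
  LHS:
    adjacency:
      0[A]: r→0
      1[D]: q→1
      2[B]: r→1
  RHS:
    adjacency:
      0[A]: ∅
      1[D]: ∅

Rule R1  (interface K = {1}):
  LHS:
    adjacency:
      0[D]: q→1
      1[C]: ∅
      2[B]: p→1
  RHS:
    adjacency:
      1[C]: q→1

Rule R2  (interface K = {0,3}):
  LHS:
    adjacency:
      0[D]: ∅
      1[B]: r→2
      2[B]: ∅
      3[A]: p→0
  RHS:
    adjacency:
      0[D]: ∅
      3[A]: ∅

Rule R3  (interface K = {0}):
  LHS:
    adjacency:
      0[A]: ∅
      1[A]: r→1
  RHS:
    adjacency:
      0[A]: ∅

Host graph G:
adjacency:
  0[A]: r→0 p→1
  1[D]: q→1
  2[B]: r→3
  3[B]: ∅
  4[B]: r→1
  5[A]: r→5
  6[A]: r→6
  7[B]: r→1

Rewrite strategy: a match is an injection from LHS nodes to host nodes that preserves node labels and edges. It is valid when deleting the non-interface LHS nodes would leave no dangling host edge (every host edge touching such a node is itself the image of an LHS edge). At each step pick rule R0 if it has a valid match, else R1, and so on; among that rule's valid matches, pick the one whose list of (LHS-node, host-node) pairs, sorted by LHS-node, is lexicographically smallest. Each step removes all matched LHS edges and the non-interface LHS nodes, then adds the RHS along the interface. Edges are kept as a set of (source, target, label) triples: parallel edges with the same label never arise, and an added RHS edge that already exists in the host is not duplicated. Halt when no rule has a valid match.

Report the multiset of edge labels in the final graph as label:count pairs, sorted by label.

Answer: r:1

Steps:
initial: |V|=8 |E|=8  E = 0-r->0 0-p->1 1-q->1 2-r->3 4-r->1 5-r->5 6-r->6 7-r->1
step 1: apply R0 at {0↦0, 1↦1, 2↦4}  → |V|=7 |E|=5  E = 0-p->1 2-r->3 5-r->5 6-r->6 7-r->1
step 2: apply R2 at {0↦1, 1↦2, 2↦3, 3↦0}  → |V|=5 |E|=3  E = 5-r->5 6-r->6 7-r->1
step 3: apply R3 at {0↦0, 1↦5}  → |V|=4 |E|=2  E = 6-r->6 7-r->1
step 4: apply R3 at {0↦0, 1↦6}  → |V|=3 |E|=1  E = 7-r->1
final graph: no rule applies after step 4
NF edges: [(7, 1, 'r')]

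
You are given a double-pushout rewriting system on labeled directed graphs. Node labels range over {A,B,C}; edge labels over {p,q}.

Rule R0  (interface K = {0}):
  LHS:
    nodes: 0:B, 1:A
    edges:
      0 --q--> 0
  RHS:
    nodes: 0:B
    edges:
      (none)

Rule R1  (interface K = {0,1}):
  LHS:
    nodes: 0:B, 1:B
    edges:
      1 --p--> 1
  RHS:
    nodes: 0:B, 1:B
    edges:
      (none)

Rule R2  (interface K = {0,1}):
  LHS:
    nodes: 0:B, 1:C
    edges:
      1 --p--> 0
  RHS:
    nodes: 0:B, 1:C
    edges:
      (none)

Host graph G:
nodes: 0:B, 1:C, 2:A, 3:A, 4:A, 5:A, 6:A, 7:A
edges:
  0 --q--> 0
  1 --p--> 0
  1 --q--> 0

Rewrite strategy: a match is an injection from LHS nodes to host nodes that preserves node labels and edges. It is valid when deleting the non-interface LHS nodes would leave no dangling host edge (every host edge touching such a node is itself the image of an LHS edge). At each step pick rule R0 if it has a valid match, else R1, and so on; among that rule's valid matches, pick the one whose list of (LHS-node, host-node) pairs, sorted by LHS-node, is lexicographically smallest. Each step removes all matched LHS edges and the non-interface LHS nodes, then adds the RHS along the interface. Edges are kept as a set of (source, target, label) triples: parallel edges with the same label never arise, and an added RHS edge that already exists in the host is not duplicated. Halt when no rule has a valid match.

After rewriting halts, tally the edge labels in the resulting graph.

Answer: q:1

Steps:
initial: |V|=8 |E|=3  E = 0-q->0 1-p->0 1-q->0
step 1: apply R0 at {0↦0, 1↦2}  → |V|=7 |E|=2  E = 1-p->0 1-q->0
step 2: apply R2 at {0↦0, 1↦1}  → |V|=7 |E|=1  E = 1-q->0
halt: no rule applies after step 2
NF edges: [(1, 0, 'q')]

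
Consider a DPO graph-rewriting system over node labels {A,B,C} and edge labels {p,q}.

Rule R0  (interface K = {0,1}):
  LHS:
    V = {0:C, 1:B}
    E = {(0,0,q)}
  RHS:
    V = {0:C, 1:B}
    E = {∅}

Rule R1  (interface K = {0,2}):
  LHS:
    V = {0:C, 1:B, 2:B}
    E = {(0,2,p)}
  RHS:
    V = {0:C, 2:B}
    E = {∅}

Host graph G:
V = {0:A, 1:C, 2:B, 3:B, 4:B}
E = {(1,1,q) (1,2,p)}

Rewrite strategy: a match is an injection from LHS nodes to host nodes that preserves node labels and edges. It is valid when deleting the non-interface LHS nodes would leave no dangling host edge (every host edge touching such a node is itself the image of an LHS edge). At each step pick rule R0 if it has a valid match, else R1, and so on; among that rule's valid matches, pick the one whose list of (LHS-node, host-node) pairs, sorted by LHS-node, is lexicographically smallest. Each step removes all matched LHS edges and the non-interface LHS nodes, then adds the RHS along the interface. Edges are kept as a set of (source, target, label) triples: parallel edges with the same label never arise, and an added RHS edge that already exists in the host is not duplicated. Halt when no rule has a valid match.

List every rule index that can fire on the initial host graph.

Answer: [R0,R1]

Derivation:
R0: 3 valid matches — {0↦1, 1↦2}, {0↦1, 1↦3}, {0↦1, 1↦4}
R1: 2 valid matches — {0↦1, 1↦3, 2↦2}, {0↦1, 1↦4, 2↦2}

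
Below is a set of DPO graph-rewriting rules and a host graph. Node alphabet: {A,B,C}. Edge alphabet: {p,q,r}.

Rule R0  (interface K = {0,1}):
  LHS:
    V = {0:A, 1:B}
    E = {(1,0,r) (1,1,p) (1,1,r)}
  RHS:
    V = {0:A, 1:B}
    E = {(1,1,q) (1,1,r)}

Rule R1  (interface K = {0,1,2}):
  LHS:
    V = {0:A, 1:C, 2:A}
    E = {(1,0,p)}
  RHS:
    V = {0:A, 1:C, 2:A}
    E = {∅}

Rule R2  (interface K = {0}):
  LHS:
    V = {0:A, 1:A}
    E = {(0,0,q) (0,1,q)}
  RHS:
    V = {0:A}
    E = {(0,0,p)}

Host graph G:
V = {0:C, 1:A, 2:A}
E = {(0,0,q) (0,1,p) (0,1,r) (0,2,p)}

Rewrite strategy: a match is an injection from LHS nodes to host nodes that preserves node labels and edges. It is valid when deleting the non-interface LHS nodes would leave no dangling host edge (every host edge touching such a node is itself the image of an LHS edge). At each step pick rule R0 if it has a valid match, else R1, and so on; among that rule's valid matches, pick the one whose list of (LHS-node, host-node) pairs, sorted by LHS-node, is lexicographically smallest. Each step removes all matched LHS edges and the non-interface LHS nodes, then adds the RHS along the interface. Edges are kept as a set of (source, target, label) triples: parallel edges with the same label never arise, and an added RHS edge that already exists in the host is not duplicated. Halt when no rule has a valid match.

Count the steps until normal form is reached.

Answer: 2

Rewrite trace:
initial: |V|=3 |E|=4  E = 0-q->0 0-p->1 0-r->1 0-p->2
step 1: apply R1 at {0↦1, 1↦0, 2↦2}  → |V|=3 |E|=3  E = 0-q->0 0-r->1 0-p->2
step 2: apply R1 at {0↦2, 1↦0, 2↦1}  → |V|=3 |E|=2  E = 0-q->0 0-r->1
halt: no rule applies after step 2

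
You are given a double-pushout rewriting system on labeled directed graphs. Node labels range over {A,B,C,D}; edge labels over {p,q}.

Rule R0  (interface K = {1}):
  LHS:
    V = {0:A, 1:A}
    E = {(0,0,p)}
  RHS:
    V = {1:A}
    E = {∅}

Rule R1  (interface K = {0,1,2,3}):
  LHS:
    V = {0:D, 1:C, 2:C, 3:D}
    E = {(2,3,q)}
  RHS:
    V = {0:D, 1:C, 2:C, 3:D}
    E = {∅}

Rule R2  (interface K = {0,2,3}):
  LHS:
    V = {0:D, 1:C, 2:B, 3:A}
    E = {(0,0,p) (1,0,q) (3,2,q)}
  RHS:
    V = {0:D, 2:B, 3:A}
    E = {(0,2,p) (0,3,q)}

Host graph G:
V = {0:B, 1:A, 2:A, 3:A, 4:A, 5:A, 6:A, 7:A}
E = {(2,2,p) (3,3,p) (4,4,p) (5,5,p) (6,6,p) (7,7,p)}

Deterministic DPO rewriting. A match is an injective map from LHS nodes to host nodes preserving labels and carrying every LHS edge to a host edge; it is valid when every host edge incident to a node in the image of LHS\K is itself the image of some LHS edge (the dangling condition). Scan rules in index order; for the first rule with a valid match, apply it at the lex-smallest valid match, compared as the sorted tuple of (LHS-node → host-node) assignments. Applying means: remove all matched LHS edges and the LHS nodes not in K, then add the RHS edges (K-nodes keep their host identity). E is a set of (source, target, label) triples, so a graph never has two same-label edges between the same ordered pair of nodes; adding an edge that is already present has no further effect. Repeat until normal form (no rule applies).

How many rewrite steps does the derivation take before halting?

initial: |V|=8 |E|=6  E = 2-p->2 3-p->3 4-p->4 5-p->5 6-p->6 7-p->7
step 1: apply R0 at {0↦2, 1↦1}  → |V|=7 |E|=5  E = 3-p->3 4-p->4 5-p->5 6-p->6 7-p->7
step 2: apply R0 at {0↦3, 1↦1}  → |V|=6 |E|=4  E = 4-p->4 5-p->5 6-p->6 7-p->7
step 3: apply R0 at {0↦4, 1↦1}  → |V|=5 |E|=3  E = 5-p->5 6-p->6 7-p->7
step 4: apply R0 at {0↦5, 1↦1}  → |V|=4 |E|=2  E = 6-p->6 7-p->7
step 5: apply R0 at {0↦6, 1↦1}  → |V|=3 |E|=1  E = 7-p->7
step 6: apply R0 at {0↦7, 1↦1}  → |V|=2 |E|=0  E = ∅
halt: no rule applies after step 6

Answer: 6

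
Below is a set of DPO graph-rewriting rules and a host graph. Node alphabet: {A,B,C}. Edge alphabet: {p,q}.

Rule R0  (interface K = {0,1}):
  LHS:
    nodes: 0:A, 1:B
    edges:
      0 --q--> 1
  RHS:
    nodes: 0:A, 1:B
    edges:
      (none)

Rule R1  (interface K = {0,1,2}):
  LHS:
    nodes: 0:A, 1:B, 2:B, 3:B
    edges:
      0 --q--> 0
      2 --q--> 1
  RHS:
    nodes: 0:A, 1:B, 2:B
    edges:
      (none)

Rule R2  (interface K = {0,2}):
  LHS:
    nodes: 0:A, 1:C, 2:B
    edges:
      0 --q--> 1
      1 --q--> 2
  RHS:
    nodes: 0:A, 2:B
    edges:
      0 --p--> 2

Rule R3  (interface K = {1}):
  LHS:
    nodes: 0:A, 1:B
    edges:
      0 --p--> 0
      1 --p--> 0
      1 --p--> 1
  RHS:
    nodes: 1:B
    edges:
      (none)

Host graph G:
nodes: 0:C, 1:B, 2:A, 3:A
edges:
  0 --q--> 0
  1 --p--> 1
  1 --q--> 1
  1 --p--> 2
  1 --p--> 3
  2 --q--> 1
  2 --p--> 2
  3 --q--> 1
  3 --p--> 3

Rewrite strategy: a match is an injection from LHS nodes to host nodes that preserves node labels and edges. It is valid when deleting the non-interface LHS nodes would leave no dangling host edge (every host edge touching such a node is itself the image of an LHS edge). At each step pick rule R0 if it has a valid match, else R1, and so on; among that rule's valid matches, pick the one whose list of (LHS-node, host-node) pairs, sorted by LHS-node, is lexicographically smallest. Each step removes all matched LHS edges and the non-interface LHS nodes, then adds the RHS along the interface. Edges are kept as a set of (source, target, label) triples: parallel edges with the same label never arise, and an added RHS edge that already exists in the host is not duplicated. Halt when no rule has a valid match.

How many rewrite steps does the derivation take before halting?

Answer: 3

Rewrite trace:
initial: |V|=4 |E|=9  E = 0-q->0 1-p->1 1-q->1 1-p->2 1-p->3 2-q->1 2-p->2 3-q->1 3-p->3
step 1: apply R0 at {0↦2, 1↦1}  → |V|=4 |E|=8  E = 0-q->0 1-p->1 1-q->1 1-p->2 1-p->3 2-p->2 3-q->1 3-p->3
step 2: apply R0 at {0↦3, 1↦1}  → |V|=4 |E|=7  E = 0-q->0 1-p->1 1-q->1 1-p->2 1-p->3 2-p->2 3-p->3
step 3: apply R3 at {0↦2, 1↦1}  → |V|=3 |E|=4  E = 0-q->0 1-q->1 1-p->3 3-p->3
final graph: no rule applies after step 3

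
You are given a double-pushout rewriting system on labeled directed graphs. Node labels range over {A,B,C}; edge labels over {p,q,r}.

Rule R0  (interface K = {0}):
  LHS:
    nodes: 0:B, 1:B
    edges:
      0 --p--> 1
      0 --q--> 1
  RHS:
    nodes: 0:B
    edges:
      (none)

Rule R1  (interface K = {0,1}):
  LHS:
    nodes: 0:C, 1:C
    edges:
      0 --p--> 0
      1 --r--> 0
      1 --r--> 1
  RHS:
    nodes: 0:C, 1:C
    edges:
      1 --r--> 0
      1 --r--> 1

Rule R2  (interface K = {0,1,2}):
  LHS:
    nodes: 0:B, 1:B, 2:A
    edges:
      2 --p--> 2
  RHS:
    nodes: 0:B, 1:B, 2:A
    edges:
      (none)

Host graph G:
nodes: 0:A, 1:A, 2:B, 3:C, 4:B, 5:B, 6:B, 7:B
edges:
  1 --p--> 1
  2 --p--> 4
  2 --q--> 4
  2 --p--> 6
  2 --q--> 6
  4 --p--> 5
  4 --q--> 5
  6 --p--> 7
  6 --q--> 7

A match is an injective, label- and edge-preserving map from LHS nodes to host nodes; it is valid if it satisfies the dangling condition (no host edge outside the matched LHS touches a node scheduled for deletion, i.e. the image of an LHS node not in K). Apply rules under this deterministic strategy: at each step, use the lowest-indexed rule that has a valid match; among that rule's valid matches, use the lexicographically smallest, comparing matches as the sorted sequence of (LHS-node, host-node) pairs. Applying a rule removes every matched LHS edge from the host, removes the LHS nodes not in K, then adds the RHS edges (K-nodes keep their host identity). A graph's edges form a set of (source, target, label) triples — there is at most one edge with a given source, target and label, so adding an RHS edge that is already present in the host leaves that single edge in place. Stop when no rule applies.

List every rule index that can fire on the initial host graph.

R0: 2 valid matches — {0↦4, 1↦5}, {0↦6, 1↦7}
R1: no valid match — LHS pattern not found
R2: 20 valid matches — {0↦2, 1↦4, 2↦1}, {0↦2, 1↦5, 2↦1}, {0↦2, 1↦6, 2↦1} (+17 more)

Answer: [R0,R2]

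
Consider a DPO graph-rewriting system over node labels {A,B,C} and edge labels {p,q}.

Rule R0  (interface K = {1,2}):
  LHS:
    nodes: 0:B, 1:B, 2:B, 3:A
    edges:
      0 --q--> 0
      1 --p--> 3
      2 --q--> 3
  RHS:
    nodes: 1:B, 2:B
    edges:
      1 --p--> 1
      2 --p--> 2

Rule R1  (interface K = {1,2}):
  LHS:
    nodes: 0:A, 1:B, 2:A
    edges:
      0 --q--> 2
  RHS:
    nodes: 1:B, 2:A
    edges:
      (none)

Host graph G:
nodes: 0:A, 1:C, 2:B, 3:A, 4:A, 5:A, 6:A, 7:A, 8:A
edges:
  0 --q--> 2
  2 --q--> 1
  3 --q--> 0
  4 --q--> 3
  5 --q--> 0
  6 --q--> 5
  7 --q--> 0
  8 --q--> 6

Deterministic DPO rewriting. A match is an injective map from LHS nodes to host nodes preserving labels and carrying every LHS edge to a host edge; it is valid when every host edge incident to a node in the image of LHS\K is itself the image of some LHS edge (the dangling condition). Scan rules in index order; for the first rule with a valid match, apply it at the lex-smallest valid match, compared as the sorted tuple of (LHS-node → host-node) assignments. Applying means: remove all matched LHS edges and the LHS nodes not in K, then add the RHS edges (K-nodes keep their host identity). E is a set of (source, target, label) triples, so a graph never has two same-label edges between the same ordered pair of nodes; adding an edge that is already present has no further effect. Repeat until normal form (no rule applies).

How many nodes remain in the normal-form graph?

Answer: 3

Rewrite trace:
initial: |V|=9 |E|=8  E = 0-q->2 2-q->1 3-q->0 4-q->3 5-q->0 6-q->5 7-q->0 8-q->6
step 1: apply R1 at {0↦4, 1↦2, 2↦3}  → |V|=8 |E|=7  E = 0-q->2 2-q->1 3-q->0 5-q->0 6-q->5 7-q->0 8-q->6
step 2: apply R1 at {0↦3, 1↦2, 2↦0}  → |V|=7 |E|=6  E = 0-q->2 2-q->1 5-q->0 6-q->5 7-q->0 8-q->6
step 3: apply R1 at {0↦7, 1↦2, 2↦0}  → |V|=6 |E|=5  E = 0-q->2 2-q->1 5-q->0 6-q->5 8-q->6
step 4: apply R1 at {0↦8, 1↦2, 2↦6}  → |V|=5 |E|=4  E = 0-q->2 2-q->1 5-q->0 6-q->5
step 5: apply R1 at {0↦6, 1↦2, 2↦5}  → |V|=4 |E|=3  E = 0-q->2 2-q->1 5-q->0
step 6: apply R1 at {0↦5, 1↦2, 2↦0}  → |V|=3 |E|=2  E = 0-q->2 2-q->1
halt: no rule applies after step 6
NF nodes: {0:A, 1:C, 2:B}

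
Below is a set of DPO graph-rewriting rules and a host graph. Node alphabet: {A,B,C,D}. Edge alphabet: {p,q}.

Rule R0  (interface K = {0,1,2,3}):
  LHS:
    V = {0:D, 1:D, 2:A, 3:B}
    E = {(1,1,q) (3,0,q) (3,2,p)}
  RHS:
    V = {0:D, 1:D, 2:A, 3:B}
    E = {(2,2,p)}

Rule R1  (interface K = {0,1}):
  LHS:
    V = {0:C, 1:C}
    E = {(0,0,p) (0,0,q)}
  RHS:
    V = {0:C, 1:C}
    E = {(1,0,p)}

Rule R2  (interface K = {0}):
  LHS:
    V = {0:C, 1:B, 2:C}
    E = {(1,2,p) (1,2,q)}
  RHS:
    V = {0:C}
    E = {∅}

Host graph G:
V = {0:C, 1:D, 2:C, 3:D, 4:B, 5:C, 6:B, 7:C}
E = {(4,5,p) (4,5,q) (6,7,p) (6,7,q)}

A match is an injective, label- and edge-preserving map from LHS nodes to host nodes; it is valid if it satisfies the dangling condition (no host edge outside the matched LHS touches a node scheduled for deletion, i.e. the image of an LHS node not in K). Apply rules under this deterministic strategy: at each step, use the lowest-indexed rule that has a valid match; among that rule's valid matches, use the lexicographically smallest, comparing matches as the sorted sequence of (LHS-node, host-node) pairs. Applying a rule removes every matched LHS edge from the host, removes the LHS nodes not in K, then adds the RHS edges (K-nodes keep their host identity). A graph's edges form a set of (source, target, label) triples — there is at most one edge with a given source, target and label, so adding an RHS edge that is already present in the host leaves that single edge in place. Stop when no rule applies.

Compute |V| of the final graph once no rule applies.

[0] host  ⇒  8 nodes, 4 edges  {4-p->5 4-q->5 6-p->7 6-q->7}
[1] R2 @ {0↦0, 1↦4, 2↦5}  ⇒  6 nodes, 2 edges  {6-p->7 6-q->7}
[2] R2 @ {0↦0, 1↦6, 2↦7}  ⇒  4 nodes, 0 edges  {∅}
normal form: no rule applies after step 2
NF nodes: {0:C, 1:D, 2:C, 3:D}

Answer: 4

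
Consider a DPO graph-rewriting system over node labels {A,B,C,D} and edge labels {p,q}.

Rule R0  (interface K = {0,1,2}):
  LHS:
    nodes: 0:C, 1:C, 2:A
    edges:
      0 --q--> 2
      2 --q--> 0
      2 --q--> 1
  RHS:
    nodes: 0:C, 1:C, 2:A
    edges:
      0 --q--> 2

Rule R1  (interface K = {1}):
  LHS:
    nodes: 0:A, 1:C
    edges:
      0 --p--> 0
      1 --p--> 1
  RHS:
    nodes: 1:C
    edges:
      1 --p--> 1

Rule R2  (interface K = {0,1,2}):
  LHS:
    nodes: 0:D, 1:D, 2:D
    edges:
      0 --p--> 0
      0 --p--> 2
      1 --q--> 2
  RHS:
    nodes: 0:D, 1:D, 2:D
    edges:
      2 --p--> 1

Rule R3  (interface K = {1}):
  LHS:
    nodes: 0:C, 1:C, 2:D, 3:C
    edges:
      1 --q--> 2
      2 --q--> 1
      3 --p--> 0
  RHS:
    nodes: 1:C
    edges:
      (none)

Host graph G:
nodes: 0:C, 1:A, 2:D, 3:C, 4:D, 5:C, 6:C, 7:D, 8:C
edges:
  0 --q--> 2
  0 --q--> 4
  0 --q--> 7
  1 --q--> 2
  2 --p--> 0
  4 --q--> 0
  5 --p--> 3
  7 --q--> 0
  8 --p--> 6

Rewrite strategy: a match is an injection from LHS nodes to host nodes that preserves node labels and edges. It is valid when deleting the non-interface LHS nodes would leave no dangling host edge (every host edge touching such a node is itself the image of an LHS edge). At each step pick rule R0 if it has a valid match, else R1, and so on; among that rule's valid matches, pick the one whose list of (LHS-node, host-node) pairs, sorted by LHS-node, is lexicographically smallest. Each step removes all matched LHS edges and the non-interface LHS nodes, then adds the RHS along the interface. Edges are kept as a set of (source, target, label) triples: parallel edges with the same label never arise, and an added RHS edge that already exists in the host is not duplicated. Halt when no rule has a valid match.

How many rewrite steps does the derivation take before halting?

Answer: 2

Rewrite trace:
[0] host  ⇒  9 nodes, 9 edges  {0-q->2 0-q->4 0-q->7 1-q->2 2-p->0 4-q->0 5-p->3 7-q->0 8-p->6}
[1] R3 @ {0↦3, 1↦0, 2↦4, 3↦5}  ⇒  6 nodes, 6 edges  {0-q->2 0-q->7 1-q->2 2-p->0 7-q->0 8-p->6}
[2] R3 @ {0↦6, 1↦0, 2↦7, 3↦8}  ⇒  3 nodes, 3 edges  {0-q->2 1-q->2 2-p->0}
halt: no rule applies after step 2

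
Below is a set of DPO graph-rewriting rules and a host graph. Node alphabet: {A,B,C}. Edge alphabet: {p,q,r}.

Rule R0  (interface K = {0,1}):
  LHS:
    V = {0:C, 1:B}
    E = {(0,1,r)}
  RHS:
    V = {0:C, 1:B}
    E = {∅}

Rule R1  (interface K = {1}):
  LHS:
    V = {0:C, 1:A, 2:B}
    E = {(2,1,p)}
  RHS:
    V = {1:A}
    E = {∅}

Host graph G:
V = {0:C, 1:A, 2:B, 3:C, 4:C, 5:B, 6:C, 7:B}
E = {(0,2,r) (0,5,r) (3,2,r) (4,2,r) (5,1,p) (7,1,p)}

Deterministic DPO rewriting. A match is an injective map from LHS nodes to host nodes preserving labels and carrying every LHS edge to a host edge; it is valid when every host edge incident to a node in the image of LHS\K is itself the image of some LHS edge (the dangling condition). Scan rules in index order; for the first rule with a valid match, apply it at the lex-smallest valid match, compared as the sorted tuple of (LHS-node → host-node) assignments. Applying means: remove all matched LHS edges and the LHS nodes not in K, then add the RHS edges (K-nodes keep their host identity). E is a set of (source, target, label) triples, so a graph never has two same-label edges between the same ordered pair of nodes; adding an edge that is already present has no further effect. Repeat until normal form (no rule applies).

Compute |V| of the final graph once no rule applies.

initial: |V|=8 |E|=6  E = 0-r->2 0-r->5 3-r->2 4-r->2 5-p->1 7-p->1
step 1: apply R0 at {0↦0, 1↦2}  → |V|=8 |E|=5  E = 0-r->5 3-r->2 4-r->2 5-p->1 7-p->1
step 2: apply R0 at {0↦0, 1↦5}  → |V|=8 |E|=4  E = 3-r->2 4-r->2 5-p->1 7-p->1
step 3: apply R0 at {0↦3, 1↦2}  → |V|=8 |E|=3  E = 4-r->2 5-p->1 7-p->1
step 4: apply R0 at {0↦4, 1↦2}  → |V|=8 |E|=2  E = 5-p->1 7-p->1
step 5: apply R1 at {0↦0, 1↦1, 2↦5}  → |V|=6 |E|=1  E = 7-p->1
step 6: apply R1 at {0↦3, 1↦1, 2↦7}  → |V|=4 |E|=0  E = ∅
normal form: no rule applies after step 6
NF nodes: {1:A, 2:B, 4:C, 6:C}

Answer: 4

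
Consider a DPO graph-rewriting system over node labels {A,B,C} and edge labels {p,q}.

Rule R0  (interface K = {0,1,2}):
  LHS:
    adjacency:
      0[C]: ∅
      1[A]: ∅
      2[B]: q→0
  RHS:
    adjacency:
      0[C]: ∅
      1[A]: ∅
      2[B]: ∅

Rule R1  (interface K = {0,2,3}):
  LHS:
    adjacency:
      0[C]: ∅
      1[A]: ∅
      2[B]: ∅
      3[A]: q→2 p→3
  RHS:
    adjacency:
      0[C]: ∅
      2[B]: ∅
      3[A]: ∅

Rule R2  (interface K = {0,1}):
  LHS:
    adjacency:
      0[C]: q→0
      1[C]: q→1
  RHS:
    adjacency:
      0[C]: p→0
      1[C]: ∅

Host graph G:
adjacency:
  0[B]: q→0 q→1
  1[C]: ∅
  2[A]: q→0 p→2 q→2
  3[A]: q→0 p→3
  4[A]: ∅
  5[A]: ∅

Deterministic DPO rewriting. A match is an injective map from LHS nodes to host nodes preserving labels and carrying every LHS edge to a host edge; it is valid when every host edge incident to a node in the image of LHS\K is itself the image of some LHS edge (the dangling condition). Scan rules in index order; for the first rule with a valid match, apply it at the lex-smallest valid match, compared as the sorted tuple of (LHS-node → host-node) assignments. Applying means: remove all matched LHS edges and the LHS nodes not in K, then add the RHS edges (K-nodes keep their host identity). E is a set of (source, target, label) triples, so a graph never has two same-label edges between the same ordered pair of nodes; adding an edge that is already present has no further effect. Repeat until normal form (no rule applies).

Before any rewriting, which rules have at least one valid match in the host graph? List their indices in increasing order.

Answer: [R0,R1]

Steps:
R0: 4 valid matches — {0↦1, 1↦2, 2↦0}, {0↦1, 1↦3, 2↦0}, {0↦1, 1↦4, 2↦0} (+1 more)
R1: 4 valid matches — {0↦1, 1↦4, 2↦0, 3↦2}, {0↦1, 1↦4, 2↦0, 3↦3}, {0↦1, 1↦5, 2↦0, 3↦2} (+1 more)
R2: no valid match — LHS pattern not found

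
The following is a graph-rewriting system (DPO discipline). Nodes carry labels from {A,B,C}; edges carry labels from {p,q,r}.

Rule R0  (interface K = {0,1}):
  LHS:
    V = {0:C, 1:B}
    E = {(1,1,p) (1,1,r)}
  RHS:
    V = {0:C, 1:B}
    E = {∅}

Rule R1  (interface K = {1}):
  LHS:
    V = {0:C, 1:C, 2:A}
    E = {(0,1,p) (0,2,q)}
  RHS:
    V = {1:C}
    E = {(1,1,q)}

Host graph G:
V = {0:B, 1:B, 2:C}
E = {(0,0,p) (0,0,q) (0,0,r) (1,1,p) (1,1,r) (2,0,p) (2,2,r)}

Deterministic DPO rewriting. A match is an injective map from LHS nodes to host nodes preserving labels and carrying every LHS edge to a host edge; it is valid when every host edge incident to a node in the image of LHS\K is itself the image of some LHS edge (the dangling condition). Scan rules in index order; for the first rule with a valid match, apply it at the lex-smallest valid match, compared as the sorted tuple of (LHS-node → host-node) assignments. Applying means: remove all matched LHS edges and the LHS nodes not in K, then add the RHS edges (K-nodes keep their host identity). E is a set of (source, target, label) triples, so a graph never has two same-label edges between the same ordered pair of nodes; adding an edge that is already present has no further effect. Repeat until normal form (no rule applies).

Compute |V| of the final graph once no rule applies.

[0] host  ⇒  3 nodes, 7 edges  {0-p->0 0-q->0 0-r->0 1-p->1 1-r->1 2-p->0 2-r->2}
[1] R0 @ {0↦2, 1↦0}  ⇒  3 nodes, 5 edges  {0-q->0 1-p->1 1-r->1 2-p->0 2-r->2}
[2] R0 @ {0↦2, 1↦1}  ⇒  3 nodes, 3 edges  {0-q->0 2-p->0 2-r->2}
normal form: no rule applies after step 2
NF nodes: {0:B, 1:B, 2:C}

Answer: 3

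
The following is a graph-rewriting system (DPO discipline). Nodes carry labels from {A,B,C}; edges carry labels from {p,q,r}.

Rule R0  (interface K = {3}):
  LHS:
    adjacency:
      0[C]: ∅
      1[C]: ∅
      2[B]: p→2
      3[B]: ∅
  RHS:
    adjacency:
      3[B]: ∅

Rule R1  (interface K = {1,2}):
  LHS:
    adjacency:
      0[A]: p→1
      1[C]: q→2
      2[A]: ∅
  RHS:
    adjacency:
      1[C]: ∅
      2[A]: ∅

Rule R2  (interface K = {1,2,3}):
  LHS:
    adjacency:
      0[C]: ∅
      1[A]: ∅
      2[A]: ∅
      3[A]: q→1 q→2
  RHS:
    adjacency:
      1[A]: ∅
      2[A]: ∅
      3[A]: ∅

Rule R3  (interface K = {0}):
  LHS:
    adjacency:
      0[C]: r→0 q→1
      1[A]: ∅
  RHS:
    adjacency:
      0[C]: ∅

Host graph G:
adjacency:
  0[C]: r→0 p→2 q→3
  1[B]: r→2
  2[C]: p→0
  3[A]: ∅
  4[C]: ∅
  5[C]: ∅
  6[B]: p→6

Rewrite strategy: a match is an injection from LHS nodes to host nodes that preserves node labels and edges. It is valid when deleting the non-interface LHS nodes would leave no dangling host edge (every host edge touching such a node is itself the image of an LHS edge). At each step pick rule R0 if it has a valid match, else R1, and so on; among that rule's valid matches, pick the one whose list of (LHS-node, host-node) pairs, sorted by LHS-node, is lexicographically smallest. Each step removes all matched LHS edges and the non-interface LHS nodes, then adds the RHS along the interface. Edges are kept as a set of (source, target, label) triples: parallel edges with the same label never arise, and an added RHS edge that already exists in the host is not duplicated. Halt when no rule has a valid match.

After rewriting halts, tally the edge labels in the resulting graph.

Answer: p:2 r:1

Steps:
[0] host  ⇒  7 nodes, 6 edges  {0-r->0 0-p->2 0-q->3 1-r->2 2-p->0 6-p->6}
[1] R0 @ {0↦4, 1↦5, 2↦6, 3↦1}  ⇒  4 nodes, 5 edges  {0-r->0 0-p->2 0-q->3 1-r->2 2-p->0}
[2] R3 @ {0↦0, 1↦3}  ⇒  3 nodes, 3 edges  {0-p->2 1-r->2 2-p->0}
normal form: no rule applies after step 2
NF edges: [(0, 2, 'p'), (1, 2, 'r'), (2, 0, 'p')]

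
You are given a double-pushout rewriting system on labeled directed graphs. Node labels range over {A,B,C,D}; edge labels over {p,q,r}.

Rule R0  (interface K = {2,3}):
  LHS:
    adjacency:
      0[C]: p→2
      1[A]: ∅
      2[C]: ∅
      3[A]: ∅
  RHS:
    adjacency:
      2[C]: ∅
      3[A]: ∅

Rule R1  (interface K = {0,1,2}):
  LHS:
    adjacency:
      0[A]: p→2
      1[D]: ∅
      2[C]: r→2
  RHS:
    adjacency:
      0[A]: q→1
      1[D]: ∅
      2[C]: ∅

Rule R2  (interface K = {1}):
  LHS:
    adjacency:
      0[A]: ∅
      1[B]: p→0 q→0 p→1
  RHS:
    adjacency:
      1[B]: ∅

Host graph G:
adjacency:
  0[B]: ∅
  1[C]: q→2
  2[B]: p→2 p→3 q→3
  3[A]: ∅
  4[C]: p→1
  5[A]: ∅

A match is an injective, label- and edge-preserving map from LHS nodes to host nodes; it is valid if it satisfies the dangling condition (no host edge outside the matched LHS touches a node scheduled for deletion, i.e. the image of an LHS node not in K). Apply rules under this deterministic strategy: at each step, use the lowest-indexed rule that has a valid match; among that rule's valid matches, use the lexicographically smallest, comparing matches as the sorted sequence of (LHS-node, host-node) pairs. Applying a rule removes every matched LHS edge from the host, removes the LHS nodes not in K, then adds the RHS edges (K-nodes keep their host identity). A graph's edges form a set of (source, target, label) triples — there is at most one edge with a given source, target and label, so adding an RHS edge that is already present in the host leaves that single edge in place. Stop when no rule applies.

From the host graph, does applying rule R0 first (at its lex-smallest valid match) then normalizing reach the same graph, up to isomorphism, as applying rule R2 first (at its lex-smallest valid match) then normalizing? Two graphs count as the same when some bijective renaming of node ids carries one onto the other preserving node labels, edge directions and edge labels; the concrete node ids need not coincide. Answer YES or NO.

branch R0-first: apply at {0↦4, 1↦5, 2↦1, 3↦3} → |E|=4, then 1 more step(s) → NF |V|=3 |E|=1 V={0:B, 1:C, 2:B} E=1-q->2
branch R2-first: apply at {0↦3, 1↦2} → |E|=2, then 0 more step(s) → NF |V|=5 |E|=2 V={0:B, 1:C, 2:B, 4:C, 5:A} E=1-q->2 4-p->1
graphs not isomorphic

Answer: NO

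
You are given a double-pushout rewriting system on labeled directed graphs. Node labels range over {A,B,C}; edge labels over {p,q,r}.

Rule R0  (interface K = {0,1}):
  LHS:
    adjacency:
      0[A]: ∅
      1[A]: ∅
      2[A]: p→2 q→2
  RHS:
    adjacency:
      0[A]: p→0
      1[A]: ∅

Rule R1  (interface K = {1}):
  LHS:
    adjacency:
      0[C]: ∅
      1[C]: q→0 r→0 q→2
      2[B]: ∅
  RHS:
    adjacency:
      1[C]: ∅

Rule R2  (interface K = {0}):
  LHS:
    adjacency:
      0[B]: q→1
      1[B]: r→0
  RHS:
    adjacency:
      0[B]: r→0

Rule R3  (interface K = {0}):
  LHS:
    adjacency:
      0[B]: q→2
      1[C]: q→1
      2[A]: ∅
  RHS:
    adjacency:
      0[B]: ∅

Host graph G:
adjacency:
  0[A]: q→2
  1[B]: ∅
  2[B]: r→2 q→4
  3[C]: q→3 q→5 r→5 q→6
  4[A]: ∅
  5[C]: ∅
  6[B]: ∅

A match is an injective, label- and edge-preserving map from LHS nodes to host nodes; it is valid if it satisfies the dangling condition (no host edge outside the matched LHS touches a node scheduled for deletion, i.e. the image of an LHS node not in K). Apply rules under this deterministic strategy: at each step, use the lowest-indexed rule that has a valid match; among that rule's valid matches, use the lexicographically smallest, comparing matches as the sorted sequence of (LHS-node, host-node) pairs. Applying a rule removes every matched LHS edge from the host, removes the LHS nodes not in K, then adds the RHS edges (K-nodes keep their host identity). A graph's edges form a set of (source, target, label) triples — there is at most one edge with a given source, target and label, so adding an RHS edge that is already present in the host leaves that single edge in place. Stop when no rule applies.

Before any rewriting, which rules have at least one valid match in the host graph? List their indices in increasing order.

Answer: [R1]

Derivation:
R0: no valid match — LHS pattern not found
R1: 1 valid match — {0↦5, 1↦3, 2↦6}
R2: no valid match — LHS pattern not found
R3: no valid match — 1 raw match, all fail dangling condition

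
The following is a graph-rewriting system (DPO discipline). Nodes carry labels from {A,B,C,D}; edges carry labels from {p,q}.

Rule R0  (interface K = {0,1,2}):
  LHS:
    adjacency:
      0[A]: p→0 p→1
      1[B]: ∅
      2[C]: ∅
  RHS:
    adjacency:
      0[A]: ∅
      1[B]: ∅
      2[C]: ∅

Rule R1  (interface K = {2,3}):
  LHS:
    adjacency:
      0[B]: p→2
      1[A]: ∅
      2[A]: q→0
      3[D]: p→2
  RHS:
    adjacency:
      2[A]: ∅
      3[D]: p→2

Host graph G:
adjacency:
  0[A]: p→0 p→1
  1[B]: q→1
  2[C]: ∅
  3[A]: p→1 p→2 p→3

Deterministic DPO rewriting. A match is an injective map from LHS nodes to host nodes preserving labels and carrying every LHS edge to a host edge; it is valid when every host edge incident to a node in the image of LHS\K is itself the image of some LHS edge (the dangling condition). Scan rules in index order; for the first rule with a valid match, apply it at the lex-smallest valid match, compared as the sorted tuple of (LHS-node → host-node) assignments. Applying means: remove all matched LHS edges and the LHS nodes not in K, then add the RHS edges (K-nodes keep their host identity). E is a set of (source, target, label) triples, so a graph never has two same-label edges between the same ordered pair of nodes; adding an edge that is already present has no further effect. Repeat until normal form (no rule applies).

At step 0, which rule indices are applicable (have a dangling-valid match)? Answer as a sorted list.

Answer: [R0]

Steps:
R0: 2 valid matches — {0↦0, 1↦1, 2↦2}, {0↦3, 1↦1, 2↦2}
R1: no valid match — LHS pattern not found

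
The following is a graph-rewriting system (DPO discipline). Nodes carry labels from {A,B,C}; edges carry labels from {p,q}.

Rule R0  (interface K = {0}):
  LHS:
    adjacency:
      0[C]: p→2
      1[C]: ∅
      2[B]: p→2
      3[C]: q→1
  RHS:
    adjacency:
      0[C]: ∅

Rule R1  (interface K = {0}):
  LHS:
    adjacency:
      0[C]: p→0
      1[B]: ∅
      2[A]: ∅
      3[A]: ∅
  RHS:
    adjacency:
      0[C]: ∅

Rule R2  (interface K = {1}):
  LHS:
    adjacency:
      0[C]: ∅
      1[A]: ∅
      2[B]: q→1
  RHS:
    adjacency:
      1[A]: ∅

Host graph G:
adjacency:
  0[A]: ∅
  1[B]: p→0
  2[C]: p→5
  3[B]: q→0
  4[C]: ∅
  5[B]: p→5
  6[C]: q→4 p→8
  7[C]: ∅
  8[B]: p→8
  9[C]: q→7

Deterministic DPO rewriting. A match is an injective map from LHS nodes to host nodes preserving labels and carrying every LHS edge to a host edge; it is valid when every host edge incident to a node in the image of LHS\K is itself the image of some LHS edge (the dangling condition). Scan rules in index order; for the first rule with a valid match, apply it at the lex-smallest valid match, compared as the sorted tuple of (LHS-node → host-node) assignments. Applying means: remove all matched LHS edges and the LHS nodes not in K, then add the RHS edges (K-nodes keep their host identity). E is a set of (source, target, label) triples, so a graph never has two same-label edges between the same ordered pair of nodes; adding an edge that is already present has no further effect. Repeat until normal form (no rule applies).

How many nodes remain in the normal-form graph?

initial: |V|=10 |E|=8  E = 1-p->0 2-p->5 3-q->0 5-p->5 6-q->4 6-p->8 8-p->8 9-q->7
step 1: apply R0 at {0↦2, 1↦7, 2↦5, 3↦9}  → |V|=7 |E|=5  E = 1-p->0 3-q->0 6-q->4 6-p->8 8-p->8
step 2: apply R2 at {0↦2, 1↦0, 2↦3}  → |V|=5 |E|=4  E = 1-p->0 6-q->4 6-p->8 8-p->8
halt: no rule applies after step 2
NF nodes: {0:A, 1:B, 4:C, 6:C, 8:B}

Answer: 5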